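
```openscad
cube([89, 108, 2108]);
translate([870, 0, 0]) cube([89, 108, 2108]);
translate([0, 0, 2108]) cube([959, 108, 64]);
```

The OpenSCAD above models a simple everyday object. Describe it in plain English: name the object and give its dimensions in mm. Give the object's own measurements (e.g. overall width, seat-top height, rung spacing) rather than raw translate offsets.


A door frame. The clear opening is 781 mm wide and 2108 mm high. Two 89 mm wide jambs, 108 mm deep, stand either side of the opening from the floor to the top of the opening. A 64 mm thick head sits across the top of both jambs, spanning the full outside width of the frame.


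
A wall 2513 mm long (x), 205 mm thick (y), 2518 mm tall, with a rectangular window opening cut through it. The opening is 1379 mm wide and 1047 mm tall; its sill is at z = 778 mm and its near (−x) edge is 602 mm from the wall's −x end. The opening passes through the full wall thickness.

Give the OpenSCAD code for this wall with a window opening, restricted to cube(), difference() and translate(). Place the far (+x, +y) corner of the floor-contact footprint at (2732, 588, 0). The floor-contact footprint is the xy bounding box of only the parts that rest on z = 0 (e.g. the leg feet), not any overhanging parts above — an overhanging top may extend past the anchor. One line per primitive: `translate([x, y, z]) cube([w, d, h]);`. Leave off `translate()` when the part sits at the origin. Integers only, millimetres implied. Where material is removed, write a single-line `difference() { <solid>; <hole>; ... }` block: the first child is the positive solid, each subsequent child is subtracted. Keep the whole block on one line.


difference() { translate([219, 383, 0]) cube([2513, 205, 2518]); translate([821, 383, 778]) cube([1379, 205, 1047]); }


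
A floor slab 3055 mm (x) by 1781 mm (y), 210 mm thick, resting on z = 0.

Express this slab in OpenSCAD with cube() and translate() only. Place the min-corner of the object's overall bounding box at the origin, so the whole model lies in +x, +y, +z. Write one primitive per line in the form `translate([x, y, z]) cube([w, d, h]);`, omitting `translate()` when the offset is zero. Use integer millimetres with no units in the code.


cube([3055, 1781, 210]);


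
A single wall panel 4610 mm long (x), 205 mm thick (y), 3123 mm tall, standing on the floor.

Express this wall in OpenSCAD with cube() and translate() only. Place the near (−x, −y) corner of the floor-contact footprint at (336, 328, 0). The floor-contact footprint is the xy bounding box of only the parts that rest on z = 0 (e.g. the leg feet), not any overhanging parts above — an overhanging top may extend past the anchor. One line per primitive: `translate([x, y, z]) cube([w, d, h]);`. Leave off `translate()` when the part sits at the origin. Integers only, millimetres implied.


translate([336, 328, 0]) cube([4610, 205, 3123]);


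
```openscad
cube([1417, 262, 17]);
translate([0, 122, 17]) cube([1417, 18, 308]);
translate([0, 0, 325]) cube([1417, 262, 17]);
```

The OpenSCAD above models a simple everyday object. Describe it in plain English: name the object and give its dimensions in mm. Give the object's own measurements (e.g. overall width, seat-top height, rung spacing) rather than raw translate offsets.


An I-beam lying along x, 1417 mm long. Overall section height 342 mm. Two flanges 262 mm wide (y) and 17 mm thick, one on the floor and one at the top; a web 18 mm thick runs between them, centred on the flange width.


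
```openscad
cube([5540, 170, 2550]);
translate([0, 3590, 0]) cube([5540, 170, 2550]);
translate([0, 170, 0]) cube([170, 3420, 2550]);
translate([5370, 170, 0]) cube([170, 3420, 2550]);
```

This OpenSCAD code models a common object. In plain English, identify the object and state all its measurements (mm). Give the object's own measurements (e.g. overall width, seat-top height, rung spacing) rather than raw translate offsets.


The wall frame of a small rectangular building: four walls, each 2550 mm tall and 170 mm thick, enclosing a footprint 5540 mm (x) by 3760 mm (y) outside-to-outside, with no floor or roof. The front and back walls (the −y and +y sides) span the full width; the two side walls fit between them.


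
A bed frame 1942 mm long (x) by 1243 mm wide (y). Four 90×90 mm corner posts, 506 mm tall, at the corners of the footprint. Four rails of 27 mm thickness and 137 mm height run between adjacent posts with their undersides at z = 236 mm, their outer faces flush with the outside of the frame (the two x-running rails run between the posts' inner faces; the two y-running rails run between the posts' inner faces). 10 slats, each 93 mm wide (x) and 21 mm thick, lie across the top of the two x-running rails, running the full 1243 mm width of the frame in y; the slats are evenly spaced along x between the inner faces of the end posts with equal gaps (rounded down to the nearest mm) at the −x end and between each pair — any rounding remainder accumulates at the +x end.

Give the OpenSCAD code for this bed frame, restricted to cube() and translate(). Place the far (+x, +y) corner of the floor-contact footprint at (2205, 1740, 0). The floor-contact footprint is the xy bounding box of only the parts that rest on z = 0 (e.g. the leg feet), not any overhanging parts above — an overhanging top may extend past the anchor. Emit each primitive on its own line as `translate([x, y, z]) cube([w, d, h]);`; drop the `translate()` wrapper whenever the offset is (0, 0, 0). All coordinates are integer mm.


translate([263, 497, 0]) cube([90, 90, 506]);
translate([263, 1650, 0]) cube([90, 90, 506]);
translate([2115, 497, 0]) cube([90, 90, 506]);
translate([2115, 1650, 0]) cube([90, 90, 506]);
translate([353, 497, 236]) cube([1762, 27, 137]);
translate([353, 1713, 236]) cube([1762, 27, 137]);
translate([263, 587, 236]) cube([27, 1063, 137]);
translate([2178, 587, 236]) cube([27, 1063, 137]);
translate([428, 497, 373]) cube([93, 1243, 21]);
translate([596, 497, 373]) cube([93, 1243, 21]);
translate([764, 497, 373]) cube([93, 1243, 21]);
translate([932, 497, 373]) cube([93, 1243, 21]);
translate([1100, 497, 373]) cube([93, 1243, 21]);
translate([1268, 497, 373]) cube([93, 1243, 21]);
translate([1436, 497, 373]) cube([93, 1243, 21]);
translate([1604, 497, 373]) cube([93, 1243, 21]);
translate([1772, 497, 373]) cube([93, 1243, 21]);
translate([1940, 497, 373]) cube([93, 1243, 21]);


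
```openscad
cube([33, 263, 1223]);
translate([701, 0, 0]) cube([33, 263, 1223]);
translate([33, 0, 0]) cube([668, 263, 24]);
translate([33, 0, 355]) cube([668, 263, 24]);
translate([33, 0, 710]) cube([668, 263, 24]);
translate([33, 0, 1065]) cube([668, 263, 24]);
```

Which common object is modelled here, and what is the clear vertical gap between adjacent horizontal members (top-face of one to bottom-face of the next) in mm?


A bookshelf. The clear shelf gap is 331 mm.

Two tall side panels with 4 horizontal boards between them — a bookshelf. The first two shelf undersides are at z = 0 and z = 355; with shelf thickness 24, the clear gap is 355 − 0 − 24 = 331 mm.


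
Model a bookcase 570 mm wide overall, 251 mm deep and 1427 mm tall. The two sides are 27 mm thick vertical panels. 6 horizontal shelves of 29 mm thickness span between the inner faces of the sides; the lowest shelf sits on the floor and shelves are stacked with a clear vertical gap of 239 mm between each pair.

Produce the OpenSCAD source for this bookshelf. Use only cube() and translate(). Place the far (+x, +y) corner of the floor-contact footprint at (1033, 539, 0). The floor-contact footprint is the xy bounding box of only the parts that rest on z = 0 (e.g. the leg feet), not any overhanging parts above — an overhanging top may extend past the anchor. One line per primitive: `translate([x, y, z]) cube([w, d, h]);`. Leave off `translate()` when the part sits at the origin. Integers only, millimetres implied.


translate([463, 288, 0]) cube([27, 251, 1427]);
translate([1006, 288, 0]) cube([27, 251, 1427]);
translate([490, 288, 0]) cube([516, 251, 29]);
translate([490, 288, 268]) cube([516, 251, 29]);
translate([490, 288, 536]) cube([516, 251, 29]);
translate([490, 288, 804]) cube([516, 251, 29]);
translate([490, 288, 1072]) cube([516, 251, 29]);
translate([490, 288, 1340]) cube([516, 251, 29]);


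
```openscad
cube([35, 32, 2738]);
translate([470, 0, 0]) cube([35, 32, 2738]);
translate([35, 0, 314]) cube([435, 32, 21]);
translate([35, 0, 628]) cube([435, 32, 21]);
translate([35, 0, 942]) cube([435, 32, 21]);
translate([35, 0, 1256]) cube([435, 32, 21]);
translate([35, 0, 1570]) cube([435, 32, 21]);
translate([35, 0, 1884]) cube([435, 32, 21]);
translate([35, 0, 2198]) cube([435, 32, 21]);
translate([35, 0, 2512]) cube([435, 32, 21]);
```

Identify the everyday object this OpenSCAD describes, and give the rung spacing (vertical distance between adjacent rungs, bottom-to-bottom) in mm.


A ladder. The rung spacing is 314 mm.

Two tall 35×32 posts with 8 short bars between them — a ladder. Adjacent rungs sit at z = 314 and z = 628, so the spacing is 628 − 314 = 314 mm.


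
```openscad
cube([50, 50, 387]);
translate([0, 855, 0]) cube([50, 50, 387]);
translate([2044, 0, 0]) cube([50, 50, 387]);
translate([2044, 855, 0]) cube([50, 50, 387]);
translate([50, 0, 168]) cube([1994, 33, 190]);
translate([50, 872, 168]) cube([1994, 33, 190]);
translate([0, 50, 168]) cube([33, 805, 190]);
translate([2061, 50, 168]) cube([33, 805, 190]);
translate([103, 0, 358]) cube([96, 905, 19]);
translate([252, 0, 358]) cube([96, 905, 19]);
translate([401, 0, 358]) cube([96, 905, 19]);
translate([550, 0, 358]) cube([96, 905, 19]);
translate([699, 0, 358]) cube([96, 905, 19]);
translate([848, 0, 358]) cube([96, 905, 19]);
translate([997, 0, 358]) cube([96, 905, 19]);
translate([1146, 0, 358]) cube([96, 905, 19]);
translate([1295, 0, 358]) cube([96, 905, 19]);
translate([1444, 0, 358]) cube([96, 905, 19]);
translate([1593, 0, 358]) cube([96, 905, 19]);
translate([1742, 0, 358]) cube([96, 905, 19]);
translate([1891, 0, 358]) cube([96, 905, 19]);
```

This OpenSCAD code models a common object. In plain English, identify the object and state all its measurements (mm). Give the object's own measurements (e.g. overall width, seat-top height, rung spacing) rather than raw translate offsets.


A bed frame 2094 mm long (x) by 905 mm wide (y). Four 50×50 mm corner posts, 387 mm tall, at the corners of the footprint. Four rails of 33 mm thickness and 190 mm height run between adjacent posts with their undersides at z = 168 mm, their outer faces flush with the outside of the frame (the two x-running rails run between the posts' inner faces; the two y-running rails run between the posts' inner faces). 13 slats, each 96 mm wide (x) and 19 mm thick, lie across the top of the two x-running rails, running the full 905 mm width of the frame in y; along x they sit between the end posts with a 53 mm gap after the −x posts and between neighbouring slats, leaving 57 mm before the +x posts.


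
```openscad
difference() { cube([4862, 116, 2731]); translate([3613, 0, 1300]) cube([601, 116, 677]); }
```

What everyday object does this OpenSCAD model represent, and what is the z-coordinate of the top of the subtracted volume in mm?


A wall with a window opening. The window head height is 1977 mm.

A wall with a rectangular opening subtracted — a window. Sill at z = 1300, opening 677 mm tall, so the head is at 1300 + 677 = 1977 mm.


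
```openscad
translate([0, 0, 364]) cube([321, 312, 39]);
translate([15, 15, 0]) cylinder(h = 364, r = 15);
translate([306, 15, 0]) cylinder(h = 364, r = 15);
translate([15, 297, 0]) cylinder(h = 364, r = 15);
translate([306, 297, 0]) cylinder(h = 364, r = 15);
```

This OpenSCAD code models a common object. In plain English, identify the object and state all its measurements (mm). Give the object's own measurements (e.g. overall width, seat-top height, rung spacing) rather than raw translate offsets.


A four-legged stool. The seat is a 321×312×39 mm slab whose top surface is at z = 403 mm; four round legs, each 30 mm in diameter, run from the floor (z = 0) to the underside of the seat, each leg's axis is inset half a diameter from the nearest pair of seat edges (so the leg's bounding box is flush with the corner).


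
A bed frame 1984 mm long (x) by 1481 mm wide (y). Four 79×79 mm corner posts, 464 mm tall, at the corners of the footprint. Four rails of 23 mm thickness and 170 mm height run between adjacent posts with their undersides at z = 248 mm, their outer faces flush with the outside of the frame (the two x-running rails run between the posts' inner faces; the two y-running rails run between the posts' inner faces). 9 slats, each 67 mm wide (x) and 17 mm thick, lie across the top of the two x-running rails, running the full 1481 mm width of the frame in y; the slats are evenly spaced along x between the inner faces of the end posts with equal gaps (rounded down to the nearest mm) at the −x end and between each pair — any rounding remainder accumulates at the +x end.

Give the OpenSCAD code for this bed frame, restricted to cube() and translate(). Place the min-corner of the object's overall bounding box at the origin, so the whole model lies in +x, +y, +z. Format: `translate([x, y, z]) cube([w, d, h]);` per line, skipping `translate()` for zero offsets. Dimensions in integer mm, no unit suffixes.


cube([79, 79, 464]);
translate([0, 1402, 0]) cube([79, 79, 464]);
translate([1905, 0, 0]) cube([79, 79, 464]);
translate([1905, 1402, 0]) cube([79, 79, 464]);
translate([79, 0, 248]) cube([1826, 23, 170]);
translate([79, 1458, 248]) cube([1826, 23, 170]);
translate([0, 79, 248]) cube([23, 1323, 170]);
translate([1961, 79, 248]) cube([23, 1323, 170]);
translate([201, 0, 418]) cube([67, 1481, 17]);
translate([390, 0, 418]) cube([67, 1481, 17]);
translate([579, 0, 418]) cube([67, 1481, 17]);
translate([768, 0, 418]) cube([67, 1481, 17]);
translate([957, 0, 418]) cube([67, 1481, 17]);
translate([1146, 0, 418]) cube([67, 1481, 17]);
translate([1335, 0, 418]) cube([67, 1481, 17]);
translate([1524, 0, 418]) cube([67, 1481, 17]);
translate([1713, 0, 418]) cube([67, 1481, 17]);


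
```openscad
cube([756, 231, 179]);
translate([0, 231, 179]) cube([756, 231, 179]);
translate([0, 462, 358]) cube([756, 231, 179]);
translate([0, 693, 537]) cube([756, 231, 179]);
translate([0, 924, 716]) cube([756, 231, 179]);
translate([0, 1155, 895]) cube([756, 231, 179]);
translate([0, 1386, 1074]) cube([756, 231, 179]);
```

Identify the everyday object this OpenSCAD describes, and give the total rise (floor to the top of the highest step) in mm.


A staircase. The total rise is 1253 mm.

7 identical blocks, each offset up and back from the previous — a staircase. Each step is 179 mm tall and there are 7 of them, so the total rise is 7 × 179 = 1253 mm.


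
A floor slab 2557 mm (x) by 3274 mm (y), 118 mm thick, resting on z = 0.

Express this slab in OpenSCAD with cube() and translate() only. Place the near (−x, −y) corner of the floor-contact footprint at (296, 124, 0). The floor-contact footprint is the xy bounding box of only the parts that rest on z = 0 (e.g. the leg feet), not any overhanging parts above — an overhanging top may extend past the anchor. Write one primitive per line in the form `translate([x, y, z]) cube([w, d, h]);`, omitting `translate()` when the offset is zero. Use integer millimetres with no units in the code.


translate([296, 124, 0]) cube([2557, 3274, 118]);


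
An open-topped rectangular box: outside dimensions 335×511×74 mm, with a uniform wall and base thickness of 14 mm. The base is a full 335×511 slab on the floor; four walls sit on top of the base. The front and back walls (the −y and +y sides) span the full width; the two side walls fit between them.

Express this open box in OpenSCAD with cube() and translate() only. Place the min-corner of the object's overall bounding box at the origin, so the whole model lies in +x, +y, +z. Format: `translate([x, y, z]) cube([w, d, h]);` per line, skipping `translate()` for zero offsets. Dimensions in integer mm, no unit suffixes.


cube([335, 511, 14]);
translate([0, 0, 14]) cube([335, 14, 60]);
translate([0, 497, 14]) cube([335, 14, 60]);
translate([0, 14, 14]) cube([14, 483, 60]);
translate([321, 14, 14]) cube([14, 483, 60]);


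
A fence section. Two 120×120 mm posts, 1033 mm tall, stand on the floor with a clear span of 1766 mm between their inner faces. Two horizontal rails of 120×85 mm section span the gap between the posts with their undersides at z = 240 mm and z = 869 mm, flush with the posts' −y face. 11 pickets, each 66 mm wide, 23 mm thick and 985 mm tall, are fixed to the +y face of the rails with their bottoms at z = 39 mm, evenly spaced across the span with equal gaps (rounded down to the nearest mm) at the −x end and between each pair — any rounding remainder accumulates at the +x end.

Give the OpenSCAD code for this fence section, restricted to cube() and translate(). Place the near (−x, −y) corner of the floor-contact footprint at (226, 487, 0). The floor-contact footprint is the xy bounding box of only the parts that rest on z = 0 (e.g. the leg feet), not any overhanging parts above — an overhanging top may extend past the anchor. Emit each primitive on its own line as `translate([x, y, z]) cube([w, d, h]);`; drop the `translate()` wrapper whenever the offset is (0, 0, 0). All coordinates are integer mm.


translate([226, 487, 0]) cube([120, 120, 1033]);
translate([2112, 487, 0]) cube([120, 120, 1033]);
translate([346, 487, 240]) cube([1766, 120, 85]);
translate([346, 487, 869]) cube([1766, 120, 85]);
translate([432, 607, 39]) cube([66, 23, 985]);
translate([584, 607, 39]) cube([66, 23, 985]);
translate([736, 607, 39]) cube([66, 23, 985]);
translate([888, 607, 39]) cube([66, 23, 985]);
translate([1040, 607, 39]) cube([66, 23, 985]);
translate([1192, 607, 39]) cube([66, 23, 985]);
translate([1344, 607, 39]) cube([66, 23, 985]);
translate([1496, 607, 39]) cube([66, 23, 985]);
translate([1648, 607, 39]) cube([66, 23, 985]);
translate([1800, 607, 39]) cube([66, 23, 985]);
translate([1952, 607, 39]) cube([66, 23, 985]);


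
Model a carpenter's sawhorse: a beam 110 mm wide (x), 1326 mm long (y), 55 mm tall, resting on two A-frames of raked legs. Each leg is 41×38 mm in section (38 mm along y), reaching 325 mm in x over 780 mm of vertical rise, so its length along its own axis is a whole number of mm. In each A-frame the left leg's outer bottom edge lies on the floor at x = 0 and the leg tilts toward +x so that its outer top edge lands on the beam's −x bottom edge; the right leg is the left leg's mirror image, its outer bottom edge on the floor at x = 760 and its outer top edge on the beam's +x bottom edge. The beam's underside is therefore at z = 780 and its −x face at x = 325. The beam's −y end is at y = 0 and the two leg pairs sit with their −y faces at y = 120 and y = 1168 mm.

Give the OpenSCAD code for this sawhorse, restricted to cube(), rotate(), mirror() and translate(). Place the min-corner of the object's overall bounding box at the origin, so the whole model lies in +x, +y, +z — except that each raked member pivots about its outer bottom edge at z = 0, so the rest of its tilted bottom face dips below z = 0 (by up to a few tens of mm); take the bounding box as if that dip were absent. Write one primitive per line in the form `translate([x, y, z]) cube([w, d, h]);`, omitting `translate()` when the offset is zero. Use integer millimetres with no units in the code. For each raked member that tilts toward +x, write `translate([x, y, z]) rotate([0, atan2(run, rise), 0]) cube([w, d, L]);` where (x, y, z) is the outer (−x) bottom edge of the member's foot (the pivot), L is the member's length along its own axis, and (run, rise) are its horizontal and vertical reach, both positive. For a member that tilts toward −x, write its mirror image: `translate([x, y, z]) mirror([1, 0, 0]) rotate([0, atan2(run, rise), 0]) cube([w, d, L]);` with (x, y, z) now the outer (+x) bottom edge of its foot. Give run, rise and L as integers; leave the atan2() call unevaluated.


translate([325, 0, 780]) cube([110, 1326, 55]);
translate([0, 120, 0]) rotate([0, atan2(325, 780), 0]) cube([41, 38, 845]);
translate([760, 120, 0]) mirror([1, 0, 0]) rotate([0, atan2(325, 780), 0]) cube([41, 38, 845]);
translate([0, 1168, 0]) rotate([0, atan2(325, 780), 0]) cube([41, 38, 845]);
translate([760, 1168, 0]) mirror([1, 0, 0]) rotate([0, atan2(325, 780), 0]) cube([41, 38, 845]);


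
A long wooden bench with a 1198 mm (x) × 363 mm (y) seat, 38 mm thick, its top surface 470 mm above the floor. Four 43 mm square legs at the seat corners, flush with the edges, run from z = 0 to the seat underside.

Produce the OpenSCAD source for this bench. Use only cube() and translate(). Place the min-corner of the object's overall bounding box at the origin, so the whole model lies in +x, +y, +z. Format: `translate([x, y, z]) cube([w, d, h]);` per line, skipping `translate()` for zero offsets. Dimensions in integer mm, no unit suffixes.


// leg_h = 470 − 38 = 432
translate([0, 0, 432]) cube([1198, 363, 38]);
cube([43, 43, 432]);
translate([0, 320, 0]) cube([43, 43, 432]);
translate([1155, 0, 0]) cube([43, 43, 432]);
translate([1155, 320, 0]) cube([43, 43, 432]);


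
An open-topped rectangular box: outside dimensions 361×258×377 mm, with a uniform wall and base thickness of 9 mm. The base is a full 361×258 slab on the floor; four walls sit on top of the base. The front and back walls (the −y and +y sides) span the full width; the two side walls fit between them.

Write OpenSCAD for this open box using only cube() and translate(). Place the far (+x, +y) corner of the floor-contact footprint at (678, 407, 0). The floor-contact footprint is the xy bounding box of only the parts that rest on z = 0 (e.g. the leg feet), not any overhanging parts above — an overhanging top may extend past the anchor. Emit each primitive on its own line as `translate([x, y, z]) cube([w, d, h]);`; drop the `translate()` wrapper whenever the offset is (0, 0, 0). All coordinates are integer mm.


translate([317, 149, 0]) cube([361, 258, 9]);
translate([317, 149, 9]) cube([361, 9, 368]);
translate([317, 398, 9]) cube([361, 9, 368]);
translate([317, 158, 9]) cube([9, 240, 368]);
translate([669, 158, 9]) cube([9, 240, 368]);


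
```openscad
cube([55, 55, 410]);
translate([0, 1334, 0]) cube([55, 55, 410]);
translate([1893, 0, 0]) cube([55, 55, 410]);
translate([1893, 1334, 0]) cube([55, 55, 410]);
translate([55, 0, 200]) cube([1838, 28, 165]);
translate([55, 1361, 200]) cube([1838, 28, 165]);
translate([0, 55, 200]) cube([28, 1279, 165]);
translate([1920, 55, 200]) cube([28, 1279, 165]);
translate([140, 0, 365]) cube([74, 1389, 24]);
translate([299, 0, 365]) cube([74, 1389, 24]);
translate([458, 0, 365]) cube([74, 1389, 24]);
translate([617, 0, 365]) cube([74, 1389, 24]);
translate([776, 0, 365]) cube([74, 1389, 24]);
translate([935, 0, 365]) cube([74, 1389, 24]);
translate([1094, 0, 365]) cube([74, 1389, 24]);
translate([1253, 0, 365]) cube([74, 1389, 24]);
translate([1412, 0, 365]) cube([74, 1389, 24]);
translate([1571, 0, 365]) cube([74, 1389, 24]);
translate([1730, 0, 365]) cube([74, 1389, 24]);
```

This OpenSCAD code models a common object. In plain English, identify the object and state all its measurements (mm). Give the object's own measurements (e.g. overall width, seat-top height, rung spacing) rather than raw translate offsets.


A bed frame 1948 mm long (x) by 1389 mm wide (y). Four 55×55 mm corner posts, 410 mm tall, at the corners of the footprint. Four rails of 28 mm thickness and 165 mm height run between adjacent posts with their undersides at z = 200 mm, their outer faces flush with the outside of the frame (the two x-running rails run between the posts' inner faces; the two y-running rails run between the posts' inner faces). 11 slats, each 74 mm wide (x) and 24 mm thick, lie across the top of the two x-running rails, running the full 1389 mm width of the frame in y; along x they sit between the end posts with a 85 mm gap after the −x posts and between neighbouring slats, leaving 89 mm before the +x posts.


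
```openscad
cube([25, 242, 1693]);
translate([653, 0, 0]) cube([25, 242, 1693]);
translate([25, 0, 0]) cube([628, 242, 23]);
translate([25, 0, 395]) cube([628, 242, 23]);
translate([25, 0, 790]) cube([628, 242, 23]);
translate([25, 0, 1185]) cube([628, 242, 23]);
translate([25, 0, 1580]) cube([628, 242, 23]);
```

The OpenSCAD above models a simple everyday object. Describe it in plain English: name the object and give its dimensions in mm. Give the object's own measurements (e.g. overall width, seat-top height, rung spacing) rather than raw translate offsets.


An open bookshelf. Two side panels, each 25 mm thick, 242 mm deep and 1693 mm tall, stand 678 mm apart (outside-to-outside). Between them sit 5 shelves, each 23 mm thick and 242 mm deep, spanning the full gap between the sides. The bottom shelf rests on the floor (its underside at z = 0) and the clear gap between one shelf's top and the next shelf's underside is 372 mm.


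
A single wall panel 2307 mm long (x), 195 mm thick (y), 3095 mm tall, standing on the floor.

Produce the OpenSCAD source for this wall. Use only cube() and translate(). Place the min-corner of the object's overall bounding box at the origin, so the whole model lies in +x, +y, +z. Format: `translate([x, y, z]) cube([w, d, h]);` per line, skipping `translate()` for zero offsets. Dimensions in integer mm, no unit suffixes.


cube([2307, 195, 3095]);


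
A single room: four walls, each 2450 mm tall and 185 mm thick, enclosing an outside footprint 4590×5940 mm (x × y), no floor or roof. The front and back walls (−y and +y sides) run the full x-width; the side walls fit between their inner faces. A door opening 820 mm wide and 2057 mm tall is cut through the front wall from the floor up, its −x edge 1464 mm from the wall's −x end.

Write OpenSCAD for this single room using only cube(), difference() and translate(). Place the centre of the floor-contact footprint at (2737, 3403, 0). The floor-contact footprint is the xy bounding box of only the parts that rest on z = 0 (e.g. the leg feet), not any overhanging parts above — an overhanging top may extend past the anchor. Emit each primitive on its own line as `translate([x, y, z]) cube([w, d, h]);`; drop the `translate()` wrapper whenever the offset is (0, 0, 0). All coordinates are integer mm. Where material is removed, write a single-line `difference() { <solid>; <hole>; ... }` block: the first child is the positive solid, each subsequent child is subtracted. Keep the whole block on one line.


difference() { translate([442, 433, 0]) cube([4590, 185, 2450]); translate([1906, 433, 0]) cube([820, 185, 2057]); }
translate([442, 6188, 0]) cube([4590, 185, 2450]);
translate([442, 618, 0]) cube([185, 5570, 2450]);
translate([4847, 618, 0]) cube([185, 5570, 2450]);


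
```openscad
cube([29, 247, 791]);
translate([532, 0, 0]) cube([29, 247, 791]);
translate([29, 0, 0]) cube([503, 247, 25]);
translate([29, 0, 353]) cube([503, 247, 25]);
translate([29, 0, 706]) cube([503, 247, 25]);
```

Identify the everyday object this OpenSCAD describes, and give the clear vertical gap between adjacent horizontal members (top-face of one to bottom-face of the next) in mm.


A bookshelf. The clear shelf gap is 328 mm.

Two tall side panels with 3 horizontal boards between them — a bookshelf. The first two shelf undersides are at z = 0 and z = 353; with shelf thickness 25, the clear gap is 353 − 0 − 25 = 328 mm.


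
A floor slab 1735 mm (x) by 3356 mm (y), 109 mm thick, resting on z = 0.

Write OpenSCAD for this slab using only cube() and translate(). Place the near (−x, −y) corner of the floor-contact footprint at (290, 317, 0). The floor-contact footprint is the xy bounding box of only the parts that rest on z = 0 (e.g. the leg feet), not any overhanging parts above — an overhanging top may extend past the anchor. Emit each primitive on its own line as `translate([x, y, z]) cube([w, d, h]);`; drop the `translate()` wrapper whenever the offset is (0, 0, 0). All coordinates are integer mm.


translate([290, 317, 0]) cube([1735, 3356, 109]);


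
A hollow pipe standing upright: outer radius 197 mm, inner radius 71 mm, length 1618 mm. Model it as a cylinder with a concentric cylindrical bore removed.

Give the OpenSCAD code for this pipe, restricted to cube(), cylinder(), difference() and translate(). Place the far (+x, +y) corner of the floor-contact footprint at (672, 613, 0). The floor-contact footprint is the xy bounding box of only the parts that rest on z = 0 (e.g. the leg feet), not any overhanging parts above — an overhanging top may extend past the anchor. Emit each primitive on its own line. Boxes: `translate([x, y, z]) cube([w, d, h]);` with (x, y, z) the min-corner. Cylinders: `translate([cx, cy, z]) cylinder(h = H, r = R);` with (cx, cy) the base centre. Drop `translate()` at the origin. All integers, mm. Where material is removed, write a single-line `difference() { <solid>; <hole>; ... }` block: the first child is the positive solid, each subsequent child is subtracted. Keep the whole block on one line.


difference() { translate([475, 416, 0]) cylinder(h = 1618, r = 197); translate([475, 416, 0]) cylinder(h = 1618, r = 71); }


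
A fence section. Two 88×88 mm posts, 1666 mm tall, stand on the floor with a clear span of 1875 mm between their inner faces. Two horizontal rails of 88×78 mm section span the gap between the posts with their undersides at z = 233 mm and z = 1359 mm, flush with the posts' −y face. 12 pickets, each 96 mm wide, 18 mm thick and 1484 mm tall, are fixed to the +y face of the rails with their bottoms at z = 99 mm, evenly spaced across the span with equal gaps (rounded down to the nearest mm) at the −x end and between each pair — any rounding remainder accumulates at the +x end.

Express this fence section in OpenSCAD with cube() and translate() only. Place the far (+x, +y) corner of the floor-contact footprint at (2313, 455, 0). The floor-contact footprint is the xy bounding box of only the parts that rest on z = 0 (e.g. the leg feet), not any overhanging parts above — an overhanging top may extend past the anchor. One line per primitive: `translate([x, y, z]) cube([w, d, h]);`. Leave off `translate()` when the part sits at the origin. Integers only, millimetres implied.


translate([262, 367, 0]) cube([88, 88, 1666]);
translate([2225, 367, 0]) cube([88, 88, 1666]);
translate([350, 367, 233]) cube([1875, 88, 78]);
translate([350, 367, 1359]) cube([1875, 88, 78]);
translate([405, 455, 99]) cube([96, 18, 1484]);
translate([556, 455, 99]) cube([96, 18, 1484]);
translate([707, 455, 99]) cube([96, 18, 1484]);
translate([858, 455, 99]) cube([96, 18, 1484]);
translate([1009, 455, 99]) cube([96, 18, 1484]);
translate([1160, 455, 99]) cube([96, 18, 1484]);
translate([1311, 455, 99]) cube([96, 18, 1484]);
translate([1462, 455, 99]) cube([96, 18, 1484]);
translate([1613, 455, 99]) cube([96, 18, 1484]);
translate([1764, 455, 99]) cube([96, 18, 1484]);
translate([1915, 455, 99]) cube([96, 18, 1484]);
translate([2066, 455, 99]) cube([96, 18, 1484]);


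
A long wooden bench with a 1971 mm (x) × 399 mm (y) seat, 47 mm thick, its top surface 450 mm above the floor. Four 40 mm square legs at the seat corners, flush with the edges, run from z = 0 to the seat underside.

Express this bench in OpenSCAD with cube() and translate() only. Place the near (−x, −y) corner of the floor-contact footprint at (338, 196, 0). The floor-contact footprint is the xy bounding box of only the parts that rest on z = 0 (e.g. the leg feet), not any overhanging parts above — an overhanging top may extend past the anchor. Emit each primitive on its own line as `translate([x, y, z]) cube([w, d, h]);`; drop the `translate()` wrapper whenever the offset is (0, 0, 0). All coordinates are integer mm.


translate([338, 196, 403]) cube([1971, 399, 47]);
translate([338, 196, 0]) cube([40, 40, 403]);
translate([338, 555, 0]) cube([40, 40, 403]);
translate([2269, 196, 0]) cube([40, 40, 403]);
translate([2269, 555, 0]) cube([40, 40, 403]);


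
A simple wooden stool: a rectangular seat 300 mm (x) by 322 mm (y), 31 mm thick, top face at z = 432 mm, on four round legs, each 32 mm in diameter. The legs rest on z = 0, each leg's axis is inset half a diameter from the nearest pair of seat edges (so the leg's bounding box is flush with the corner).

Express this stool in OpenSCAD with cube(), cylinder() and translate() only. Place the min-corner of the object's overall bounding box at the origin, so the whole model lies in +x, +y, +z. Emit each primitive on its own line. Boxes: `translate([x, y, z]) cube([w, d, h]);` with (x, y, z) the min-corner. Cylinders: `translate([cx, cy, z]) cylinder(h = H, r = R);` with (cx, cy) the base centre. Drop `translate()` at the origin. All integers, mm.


translate([0, 0, 401]) cube([300, 322, 31]);
translate([16, 16, 0]) cylinder(h = 401, r = 16);
translate([284, 16, 0]) cylinder(h = 401, r = 16);
translate([16, 306, 0]) cylinder(h = 401, r = 16);
translate([284, 306, 0]) cylinder(h = 401, r = 16);


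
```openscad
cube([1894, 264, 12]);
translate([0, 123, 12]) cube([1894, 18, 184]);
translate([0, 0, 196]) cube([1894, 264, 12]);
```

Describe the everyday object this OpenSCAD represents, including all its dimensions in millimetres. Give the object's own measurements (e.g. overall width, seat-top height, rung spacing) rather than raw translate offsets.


An I-beam lying along x, 1894 mm long. Overall section height 208 mm. Two flanges 264 mm wide (y) and 12 mm thick, one on the floor and one at the top; a web 18 mm thick runs between them, centred on the flange width.


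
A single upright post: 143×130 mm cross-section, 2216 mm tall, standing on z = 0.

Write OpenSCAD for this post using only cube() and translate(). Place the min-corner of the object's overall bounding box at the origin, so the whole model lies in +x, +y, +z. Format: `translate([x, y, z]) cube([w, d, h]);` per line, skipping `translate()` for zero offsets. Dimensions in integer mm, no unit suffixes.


cube([143, 130, 2216]);


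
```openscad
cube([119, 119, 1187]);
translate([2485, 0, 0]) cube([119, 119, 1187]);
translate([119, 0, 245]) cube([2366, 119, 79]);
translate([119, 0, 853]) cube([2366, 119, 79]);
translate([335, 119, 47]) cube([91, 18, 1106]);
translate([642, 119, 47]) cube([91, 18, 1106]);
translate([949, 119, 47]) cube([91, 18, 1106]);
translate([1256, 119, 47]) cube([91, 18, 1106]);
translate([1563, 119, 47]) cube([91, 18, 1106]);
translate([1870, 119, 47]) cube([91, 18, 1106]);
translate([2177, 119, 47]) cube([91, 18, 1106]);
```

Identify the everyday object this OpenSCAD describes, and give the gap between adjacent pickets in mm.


A fence section. The picket gap is 216 mm.

Two posts, two rails, 7 pickets — a fence section. Span 2366 mm holds 7 pickets of 91 mm with 8 equal gaps: ⌊(2366 − 7·91) / 8⌋ = 216 mm.


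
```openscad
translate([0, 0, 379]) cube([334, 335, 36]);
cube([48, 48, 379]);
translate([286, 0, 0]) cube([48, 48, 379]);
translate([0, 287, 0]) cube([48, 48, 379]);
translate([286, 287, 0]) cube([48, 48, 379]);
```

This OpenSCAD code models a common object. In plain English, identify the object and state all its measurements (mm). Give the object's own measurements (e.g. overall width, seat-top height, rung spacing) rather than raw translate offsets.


A four-legged stool. The seat is a 334×335×36 mm slab whose top surface is at z = 415 mm; four square legs, each 48×48 mm in cross-section, run from the floor (z = 0) to the underside of the seat, each flush with a corner of the seat.


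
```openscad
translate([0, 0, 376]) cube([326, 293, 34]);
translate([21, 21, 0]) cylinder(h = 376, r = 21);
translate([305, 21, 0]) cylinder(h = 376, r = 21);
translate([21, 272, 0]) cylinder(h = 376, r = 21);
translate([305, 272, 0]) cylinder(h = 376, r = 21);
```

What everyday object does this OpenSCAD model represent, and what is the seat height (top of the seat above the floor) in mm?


A stool. The seat height is 410 mm.

A 326×293×34 slab at z = 376 on four corner cylinders — a stool. The seat top is 376 + 34 = 410 mm.


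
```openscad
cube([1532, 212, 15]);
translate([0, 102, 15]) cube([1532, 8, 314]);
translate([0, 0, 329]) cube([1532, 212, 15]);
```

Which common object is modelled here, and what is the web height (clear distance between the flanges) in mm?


An I-beam. The web height is 314 mm.

Two wide flanges with a thin centred web — an I-beam. Overall 344 mm minus two 15 mm flanges gives a web of 344 − 2·15 = 314 mm.


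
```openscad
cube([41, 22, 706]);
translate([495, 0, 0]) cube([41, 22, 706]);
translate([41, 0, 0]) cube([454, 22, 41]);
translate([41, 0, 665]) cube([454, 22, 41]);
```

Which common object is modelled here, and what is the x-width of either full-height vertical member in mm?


A picture frame. The border width is 41 mm.

Four thin pieces enclosing a rectangular opening — a picture frame. The two full-height stiles are 706 mm tall; the top rail sits at z = 665 and is 41 mm tall, so the border above the opening is 706 − 665 = 41 mm, matching the stile x-width.


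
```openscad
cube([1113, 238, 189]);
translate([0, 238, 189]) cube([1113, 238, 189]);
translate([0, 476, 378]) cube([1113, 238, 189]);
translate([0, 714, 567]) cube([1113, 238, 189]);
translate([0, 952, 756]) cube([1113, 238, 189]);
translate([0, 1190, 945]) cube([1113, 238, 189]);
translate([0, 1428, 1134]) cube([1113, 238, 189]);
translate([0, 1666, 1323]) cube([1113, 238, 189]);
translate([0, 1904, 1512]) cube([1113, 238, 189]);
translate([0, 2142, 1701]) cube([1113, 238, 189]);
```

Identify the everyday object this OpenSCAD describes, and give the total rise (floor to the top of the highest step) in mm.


A staircase. The total rise is 1890 mm.

10 identical blocks, each offset up and back from the previous — a staircase. Each step is 189 mm tall and there are 10 of them, so the total rise is 10 × 189 = 1890 mm.


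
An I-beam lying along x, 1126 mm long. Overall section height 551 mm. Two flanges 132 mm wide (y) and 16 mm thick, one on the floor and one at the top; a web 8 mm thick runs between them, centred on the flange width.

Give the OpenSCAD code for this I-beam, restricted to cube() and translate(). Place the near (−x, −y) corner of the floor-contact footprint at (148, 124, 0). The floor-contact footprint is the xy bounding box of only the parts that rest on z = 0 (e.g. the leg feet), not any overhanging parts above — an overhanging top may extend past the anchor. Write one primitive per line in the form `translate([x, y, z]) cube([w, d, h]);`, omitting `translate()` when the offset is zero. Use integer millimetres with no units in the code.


translate([148, 124, 0]) cube([1126, 132, 16]);
translate([148, 186, 16]) cube([1126, 8, 519]);
translate([148, 124, 535]) cube([1126, 132, 16]);


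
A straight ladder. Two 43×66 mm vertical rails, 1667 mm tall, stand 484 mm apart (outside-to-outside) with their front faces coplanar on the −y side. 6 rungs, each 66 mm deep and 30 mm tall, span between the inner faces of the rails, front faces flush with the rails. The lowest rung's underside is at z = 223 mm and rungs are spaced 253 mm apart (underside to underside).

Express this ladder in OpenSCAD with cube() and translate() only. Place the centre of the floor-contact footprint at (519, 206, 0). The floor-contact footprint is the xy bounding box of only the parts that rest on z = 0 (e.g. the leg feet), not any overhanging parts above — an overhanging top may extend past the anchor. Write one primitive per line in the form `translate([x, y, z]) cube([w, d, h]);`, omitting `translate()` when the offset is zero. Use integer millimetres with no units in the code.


// rung span = 484 - 2*43 = 398
// rung[k] z = 223 + k*253
translate([277, 173, 0]) cube([43, 66, 1667]);
translate([718, 173, 0]) cube([43, 66, 1667]);
translate([320, 173, 223]) cube([398, 66, 30]);
translate([320, 173, 476]) cube([398, 66, 30]);
translate([320, 173, 729]) cube([398, 66, 30]);
translate([320, 173, 982]) cube([398, 66, 30]);
translate([320, 173, 1235]) cube([398, 66, 30]);
translate([320, 173, 1488]) cube([398, 66, 30]);
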